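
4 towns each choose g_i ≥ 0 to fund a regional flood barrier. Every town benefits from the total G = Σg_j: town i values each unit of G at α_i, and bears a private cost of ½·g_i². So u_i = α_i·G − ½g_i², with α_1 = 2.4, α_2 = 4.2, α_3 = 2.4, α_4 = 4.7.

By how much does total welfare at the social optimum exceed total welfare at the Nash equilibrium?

Town i's FOC: ∂u_i/∂g_i = α_i − g_i = 0, so g_i* = α_i.
NE contributions = (2.4, 4.2, 2.4, 4.7); G = 13.7.
W^NE = (Σα)·G − ½Σα_i² = 13.7² − ½·51.25 = 162.065.
Planner sets g_i = Σα_j = 13.7 for every i, so G^SO = 4·13.7 = 54.8.
W^SO = (Σα)·G^SO − ½·4·(Σα)² = (4/2)·13.7² = 375.38.
Deadweight loss = W^SO − W^NE = 213.315.

213.315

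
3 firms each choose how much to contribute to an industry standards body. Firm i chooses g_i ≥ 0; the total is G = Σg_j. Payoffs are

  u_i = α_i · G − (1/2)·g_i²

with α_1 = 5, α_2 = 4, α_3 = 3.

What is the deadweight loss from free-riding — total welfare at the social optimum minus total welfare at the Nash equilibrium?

97

Firm i's FOC: ∂u_i/∂g_i = α_i − g_i = 0, so g_i* = α_i.
NE contributions = (5, 4, 3); G = 12.
W^NE = (Σα)·G − ½Σα_i² = 12² − ½·50 = 119.
Planner sets g_i = Σα_j = 12 for every i, so G^SO = 3·12 = 36.
W^SO = (Σα)·G^SO − ½·3·(Σα)² = (3/2)·12² = 216.
Deadweight loss = W^SO − W^NE = 97.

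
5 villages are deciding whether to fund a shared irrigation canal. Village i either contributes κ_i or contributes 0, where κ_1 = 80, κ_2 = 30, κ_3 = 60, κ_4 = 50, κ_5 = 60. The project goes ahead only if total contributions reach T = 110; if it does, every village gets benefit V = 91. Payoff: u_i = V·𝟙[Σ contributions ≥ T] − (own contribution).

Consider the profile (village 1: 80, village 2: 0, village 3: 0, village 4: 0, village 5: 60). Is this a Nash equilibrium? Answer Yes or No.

Yes

Total = 140 ≥ 110: provided.
Village 1 (pledges 80, payoff 11): dropping to 0 → total 60, payoff 0. No gain.
Village 2 (pledges 0, payoff 91): pledging 30 → total 170, payoff 61. No gain.
Village 3 (pledges 0, payoff 91): pledging 60 → total 200, payoff 31. No gain.
Village 4 (pledges 0, payoff 91): pledging 50 → total 190, payoff 41. No gain.
Village 5 (pledges 60, payoff 31): dropping to 0 → total 80, payoff 0. No gain.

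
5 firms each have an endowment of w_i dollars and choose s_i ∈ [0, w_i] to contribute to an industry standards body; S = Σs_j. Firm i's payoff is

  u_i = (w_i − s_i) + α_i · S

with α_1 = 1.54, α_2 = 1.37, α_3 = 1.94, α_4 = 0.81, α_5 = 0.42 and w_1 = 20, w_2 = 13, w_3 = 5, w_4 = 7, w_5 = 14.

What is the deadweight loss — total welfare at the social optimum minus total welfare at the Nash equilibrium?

∂u_i/∂s_i = α_i − 1, so firm i contributes w_i if α_i > 1, else 0.
α_i > 1 for i ∈ {1, 2, 3}; NE contributions (20, 13, 5, 0, 0), S = 38.
W^NE = Σw_i − S^NE + (Σα_i)·S^NE = 59 + 5.08·38 = 252.04.
Planner: ∂(Σu_j)/∂s_i = Σα_j − 1 = 5.08 > 0, so everyone contributes w_i; S^SO = 59, W^SO = 59 + 5.08·59 = 358.72.
Deadweight loss = 106.68.

106.68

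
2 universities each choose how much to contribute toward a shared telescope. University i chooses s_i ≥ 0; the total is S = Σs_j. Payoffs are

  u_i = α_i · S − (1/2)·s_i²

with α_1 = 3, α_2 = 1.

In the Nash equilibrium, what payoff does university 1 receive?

7.5

University i's FOC: ∂u_i/∂s_i = α_i − s_i = 0, so s_i* = α_i.
NE contributions = (3, 1); S = 4.
u_1 = α_1·S − ½·(s_1)² = 3·4 − ½·3² = 7.5.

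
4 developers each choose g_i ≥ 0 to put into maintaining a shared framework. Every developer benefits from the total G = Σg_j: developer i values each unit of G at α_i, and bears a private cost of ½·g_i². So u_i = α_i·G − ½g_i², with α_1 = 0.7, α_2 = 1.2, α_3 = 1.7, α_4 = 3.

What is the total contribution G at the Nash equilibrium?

Developer i's FOC: ∂u_i/∂g_i = α_i − g_i = 0, so g_i* = α_i.
NE contributions = (0.7, 1.2, 1.7, 3); G = 6.6.

6.6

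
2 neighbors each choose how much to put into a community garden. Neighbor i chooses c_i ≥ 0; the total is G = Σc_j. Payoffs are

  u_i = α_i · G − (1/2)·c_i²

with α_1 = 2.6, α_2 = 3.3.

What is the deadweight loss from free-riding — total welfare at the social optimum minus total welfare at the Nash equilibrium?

8.825

Neighbor i's FOC: ∂u_i/∂c_i = α_i − c_i = 0, so c_i* = α_i.
NE contributions = (2.6, 3.3); G = 5.9.
W^NE = (Σα)·G − ½Σα_i² = 5.9² − ½·17.65 = 25.985.
Planner sets c_i = Σα_j = 5.9 for every i, so G^SO = 2·5.9 = 11.8.
W^SO = (Σα)·G^SO − ½·2·(Σα)² = (2/2)·5.9² = 34.81.
Deadweight loss = W^SO − W^NE = 8.825.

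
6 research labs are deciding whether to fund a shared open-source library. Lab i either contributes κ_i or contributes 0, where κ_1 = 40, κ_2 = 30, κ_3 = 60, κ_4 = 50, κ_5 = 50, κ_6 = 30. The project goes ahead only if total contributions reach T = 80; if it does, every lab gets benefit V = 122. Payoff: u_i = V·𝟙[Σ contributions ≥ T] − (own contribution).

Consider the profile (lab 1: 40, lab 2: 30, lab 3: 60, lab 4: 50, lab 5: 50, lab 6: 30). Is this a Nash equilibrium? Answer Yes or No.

Total = 260 ≥ 80: provided.
Lab 1 (pledges 40, payoff 82): dropping to 0 → total 220, payoff 122. Profitable deviation.

No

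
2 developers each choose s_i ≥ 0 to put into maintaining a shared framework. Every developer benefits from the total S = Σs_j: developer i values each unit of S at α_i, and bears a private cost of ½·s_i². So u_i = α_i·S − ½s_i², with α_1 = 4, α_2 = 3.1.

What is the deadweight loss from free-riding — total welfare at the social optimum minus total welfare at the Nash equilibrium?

Developer i's FOC: ∂u_i/∂s_i = α_i − s_i = 0, so s_i* = α_i.
NE contributions = (4, 3.1); S = 7.1.
W^NE = (Σα)·S − ½Σα_i² = 7.1² − ½·25.61 = 37.605.
Planner sets s_i = Σα_j = 7.1 for every i, so S^SO = 2·7.1 = 14.2.
W^SO = (Σα)·S^SO − ½·2·(Σα)² = (2/2)·7.1² = 50.41.
Deadweight loss = W^SO − W^NE = 12.805.

12.805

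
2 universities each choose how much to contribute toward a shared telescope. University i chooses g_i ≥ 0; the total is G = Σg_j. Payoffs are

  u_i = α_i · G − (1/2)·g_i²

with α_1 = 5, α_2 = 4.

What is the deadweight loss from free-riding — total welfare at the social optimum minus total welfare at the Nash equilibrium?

University i's FOC: ∂u_i/∂g_i = α_i − g_i = 0, so g_i* = α_i.
NE contributions = (5, 4); G = 9.
W^NE = (Σα)·G − ½Σα_i² = 9² − ½·41 = 60.5.
Planner sets g_i = Σα_j = 9 for every i, so G^SO = 2·9 = 18.
W^SO = (Σα)·G^SO − ½·2·(Σα)² = (2/2)·9² = 81.
Deadweight loss = W^SO − W^NE = 20.5.

20.5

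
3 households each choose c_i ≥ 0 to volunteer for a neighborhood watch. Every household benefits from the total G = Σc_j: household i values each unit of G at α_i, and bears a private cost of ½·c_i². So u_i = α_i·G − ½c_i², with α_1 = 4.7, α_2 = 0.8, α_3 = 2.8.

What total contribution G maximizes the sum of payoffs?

Planner FOC: ∂(Σu_j)/∂c_i = (Σα_j) − c_i = 0, so c_i^SO = Σα_j = 8.3 for every i; G^SO = 24.9.

24.9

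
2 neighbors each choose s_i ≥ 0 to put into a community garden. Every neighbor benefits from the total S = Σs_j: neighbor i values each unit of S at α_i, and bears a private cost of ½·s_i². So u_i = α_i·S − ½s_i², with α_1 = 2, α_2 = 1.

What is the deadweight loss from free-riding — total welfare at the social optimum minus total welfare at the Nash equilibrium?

Neighbor i's FOC: ∂u_i/∂s_i = α_i − s_i = 0, so s_i* = α_i.
NE contributions = (2, 1); S = 3.
W^NE = (Σα)·S − ½Σα_i² = 3² − ½·5 = 6.5.
Planner sets s_i = Σα_j = 3 for every i, so S^SO = 2·3 = 6.
W^SO = (Σα)·S^SO − ½·2·(Σα)² = (2/2)·3² = 9.
Deadweight loss = W^SO − W^NE = 2.5.

2.5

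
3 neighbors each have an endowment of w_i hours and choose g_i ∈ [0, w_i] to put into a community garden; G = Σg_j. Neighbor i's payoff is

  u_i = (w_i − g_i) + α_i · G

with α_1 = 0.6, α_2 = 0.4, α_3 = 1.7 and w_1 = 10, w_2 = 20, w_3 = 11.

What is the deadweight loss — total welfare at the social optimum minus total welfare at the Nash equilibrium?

∂u_i/∂g_i = α_i − 1, so neighbor i contributes w_i if α_i > 1, else 0.
α_i > 1 for i ∈ {3}; NE contributions (0, 0, 11), G = 11.
W^NE = Σw_i − G^NE + (Σα_i)·G^NE = 41 + 1.7·11 = 59.7.
Planner: ∂(Σu_j)/∂g_i = Σα_j − 1 = 1.7 > 0, so everyone contributes w_i; G^SO = 41, W^SO = 41 + 1.7·41 = 110.7.
Deadweight loss = 51.

51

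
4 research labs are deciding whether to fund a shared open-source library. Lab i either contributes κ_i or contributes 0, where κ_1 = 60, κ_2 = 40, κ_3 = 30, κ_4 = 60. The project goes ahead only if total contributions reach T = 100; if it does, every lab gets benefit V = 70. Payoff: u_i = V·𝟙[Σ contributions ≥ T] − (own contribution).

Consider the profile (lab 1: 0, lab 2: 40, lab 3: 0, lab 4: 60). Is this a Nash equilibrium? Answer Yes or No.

Yes

Total = 100 ≥ 100: provided.
Lab 1 (pledges 0, payoff 70): pledging 60 → total 160, payoff 10. No gain.
Lab 2 (pledges 40, payoff 30): dropping to 0 → total 60, payoff 0. No gain.
Lab 3 (pledges 0, payoff 70): pledging 30 → total 130, payoff 40. No gain.
Lab 4 (pledges 60, payoff 10): dropping to 0 → total 40, payoff 0. No gain.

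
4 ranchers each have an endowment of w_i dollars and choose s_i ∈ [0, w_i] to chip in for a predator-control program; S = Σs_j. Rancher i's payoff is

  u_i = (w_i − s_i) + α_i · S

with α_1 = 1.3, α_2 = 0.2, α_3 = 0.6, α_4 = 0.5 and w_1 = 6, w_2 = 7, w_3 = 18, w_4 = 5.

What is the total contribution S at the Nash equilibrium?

6

∂u_i/∂s_i = α_i − 1, so rancher i contributes w_i if α_i > 1, else 0.
α_i > 1 for i ∈ {1}; NE contributions (6, 0, 0, 0), S = 6.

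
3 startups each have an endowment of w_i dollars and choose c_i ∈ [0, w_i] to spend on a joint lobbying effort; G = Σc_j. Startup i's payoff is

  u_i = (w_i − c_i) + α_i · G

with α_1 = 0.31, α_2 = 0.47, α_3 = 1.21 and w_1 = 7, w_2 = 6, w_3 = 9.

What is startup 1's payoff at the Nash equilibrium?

9.79

∂u_i/∂c_i = α_i − 1, so startup i contributes w_i if α_i > 1, else 0.
α_i > 1 for i ∈ {3}; NE contributions (0, 0, 9), G = 9.
u_1 = (7 − 0) + 0.31·9 = 9.79.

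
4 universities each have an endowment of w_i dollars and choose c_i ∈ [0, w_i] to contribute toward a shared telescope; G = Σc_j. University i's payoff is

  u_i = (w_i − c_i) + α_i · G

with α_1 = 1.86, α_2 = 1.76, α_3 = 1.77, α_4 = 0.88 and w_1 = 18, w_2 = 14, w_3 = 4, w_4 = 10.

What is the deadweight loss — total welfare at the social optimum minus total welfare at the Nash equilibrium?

52.7

∂u_i/∂c_i = α_i − 1, so university i contributes w_i if α_i > 1, else 0.
α_i > 1 for i ∈ {1, 2, 3}; NE contributions (18, 14, 4, 0), G = 36.
W^NE = Σw_i − G^NE + (Σα_i)·G^NE = 46 + 5.27·36 = 235.72.
Planner: ∂(Σu_j)/∂c_i = Σα_j − 1 = 5.27 > 0, so everyone contributes w_i; G^SO = 46, W^SO = 46 + 5.27·46 = 288.42.
Deadweight loss = 52.7.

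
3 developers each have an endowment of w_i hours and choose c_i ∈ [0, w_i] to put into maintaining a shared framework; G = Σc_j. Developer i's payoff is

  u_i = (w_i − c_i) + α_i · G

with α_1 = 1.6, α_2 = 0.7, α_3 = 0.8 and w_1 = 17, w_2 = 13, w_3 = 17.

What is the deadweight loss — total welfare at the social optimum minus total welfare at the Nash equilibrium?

∂u_i/∂c_i = α_i − 1, so developer i contributes w_i if α_i > 1, else 0.
α_i > 1 for i ∈ {1}; NE contributions (17, 0, 0), G = 17.
W^NE = Σw_i − G^NE + (Σα_i)·G^NE = 47 + 2.1·17 = 82.7.
Planner: ∂(Σu_j)/∂c_i = Σα_j − 1 = 2.1 > 0, so everyone contributes w_i; G^SO = 47, W^SO = 47 + 2.1·47 = 145.7.
Deadweight loss = 63.

63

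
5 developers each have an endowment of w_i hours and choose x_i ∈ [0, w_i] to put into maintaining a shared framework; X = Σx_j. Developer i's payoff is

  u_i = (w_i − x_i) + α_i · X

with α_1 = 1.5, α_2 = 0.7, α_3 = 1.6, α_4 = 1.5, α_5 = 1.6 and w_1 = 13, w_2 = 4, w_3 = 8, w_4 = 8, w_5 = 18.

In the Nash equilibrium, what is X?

∂u_i/∂x_i = α_i − 1, so developer i contributes w_i if α_i > 1, else 0.
α_i > 1 for i ∈ {1, 3, 4, 5}; NE contributions (13, 0, 8, 8, 18), X = 47.

47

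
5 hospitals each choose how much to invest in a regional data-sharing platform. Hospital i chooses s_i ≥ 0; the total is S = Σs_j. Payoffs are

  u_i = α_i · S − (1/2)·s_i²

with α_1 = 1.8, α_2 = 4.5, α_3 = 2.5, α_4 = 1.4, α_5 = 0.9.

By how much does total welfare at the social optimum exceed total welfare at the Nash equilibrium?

Hospital i's FOC: ∂u_i/∂s_i = α_i − s_i = 0, so s_i* = α_i.
NE contributions = (1.8, 4.5, 2.5, 1.4, 0.9); S = 11.1.
W^NE = (Σα)·S − ½Σα_i² = 11.1² − ½·32.51 = 106.955.
Planner sets s_i = Σα_j = 11.1 for every i, so S^SO = 5·11.1 = 55.5.
W^SO = (Σα)·S^SO − ½·5·(Σα)² = (5/2)·11.1² = 308.025.
Deadweight loss = W^SO − W^NE = 201.07.

201.07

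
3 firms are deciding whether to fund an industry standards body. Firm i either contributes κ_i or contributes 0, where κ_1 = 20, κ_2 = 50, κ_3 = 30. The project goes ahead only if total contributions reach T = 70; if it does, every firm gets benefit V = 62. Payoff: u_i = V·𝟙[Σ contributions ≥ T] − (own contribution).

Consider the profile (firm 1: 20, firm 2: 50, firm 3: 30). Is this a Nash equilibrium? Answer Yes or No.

Total = 100 ≥ 70: provided.
Firm 1 (pledges 20, payoff 42): dropping to 0 → total 80, payoff 62. Profitable deviation.

No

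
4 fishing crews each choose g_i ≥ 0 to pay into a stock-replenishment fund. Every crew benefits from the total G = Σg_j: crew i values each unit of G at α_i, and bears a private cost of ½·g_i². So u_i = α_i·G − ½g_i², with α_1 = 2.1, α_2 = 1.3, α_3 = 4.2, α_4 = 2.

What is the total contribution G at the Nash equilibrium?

9.6

Crew i's FOC: ∂u_i/∂g_i = α_i − g_i = 0, so g_i* = α_i.
NE contributions = (2.1, 1.3, 4.2, 2); G = 9.6.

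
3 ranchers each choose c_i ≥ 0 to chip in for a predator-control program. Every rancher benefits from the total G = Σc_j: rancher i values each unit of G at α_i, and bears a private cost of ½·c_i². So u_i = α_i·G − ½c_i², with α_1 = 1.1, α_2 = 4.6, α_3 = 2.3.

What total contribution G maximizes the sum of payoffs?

24

Planner FOC: ∂(Σu_j)/∂c_i = (Σα_j) − c_i = 0, so c_i^SO = Σα_j = 8 for every i; G^SO = 24.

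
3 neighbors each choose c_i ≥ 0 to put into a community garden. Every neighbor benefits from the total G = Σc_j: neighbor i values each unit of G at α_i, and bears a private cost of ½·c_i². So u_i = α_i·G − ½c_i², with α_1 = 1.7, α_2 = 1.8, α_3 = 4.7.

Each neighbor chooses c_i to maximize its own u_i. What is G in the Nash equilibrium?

Neighbor i's FOC: ∂u_i/∂c_i = α_i − c_i = 0, so c_i* = α_i.
NE contributions = (1.7, 1.8, 4.7); G = 8.2.

8.2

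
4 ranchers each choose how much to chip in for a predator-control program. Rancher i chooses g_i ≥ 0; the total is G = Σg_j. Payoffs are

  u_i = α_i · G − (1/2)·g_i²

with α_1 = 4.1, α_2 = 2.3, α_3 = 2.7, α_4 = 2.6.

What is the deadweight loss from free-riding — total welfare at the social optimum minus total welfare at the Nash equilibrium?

154.965

Rancher i's FOC: ∂u_i/∂g_i = α_i − g_i = 0, so g_i* = α_i.
NE contributions = (4.1, 2.3, 2.7, 2.6); G = 11.7.
W^NE = (Σα)·G − ½Σα_i² = 11.7² − ½·36.15 = 118.815.
Planner sets g_i = Σα_j = 11.7 for every i, so G^SO = 4·11.7 = 46.8.
W^SO = (Σα)·G^SO − ½·4·(Σα)² = (4/2)·11.7² = 273.78.
Deadweight loss = W^SO − W^NE = 154.965.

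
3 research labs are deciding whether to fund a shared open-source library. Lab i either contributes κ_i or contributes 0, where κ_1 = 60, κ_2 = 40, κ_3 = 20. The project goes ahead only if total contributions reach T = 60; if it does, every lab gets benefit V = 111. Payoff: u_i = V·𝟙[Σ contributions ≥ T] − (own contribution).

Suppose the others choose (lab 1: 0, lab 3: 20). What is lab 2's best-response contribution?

Others' total = 20. Contributing 40 brings total to 60 ≥ 60: gain V − κ_2 = 71.
Best response: 40.

40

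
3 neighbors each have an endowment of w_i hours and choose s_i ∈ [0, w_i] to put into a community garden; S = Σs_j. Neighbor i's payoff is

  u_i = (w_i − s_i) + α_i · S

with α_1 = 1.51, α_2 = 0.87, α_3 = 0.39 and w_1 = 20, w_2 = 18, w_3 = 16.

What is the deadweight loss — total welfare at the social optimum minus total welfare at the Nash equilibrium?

60.18

∂u_i/∂s_i = α_i − 1, so neighbor i contributes w_i if α_i > 1, else 0.
α_i > 1 for i ∈ {1}; NE contributions (20, 0, 0), S = 20.
W^NE = Σw_i − S^NE + (Σα_i)·S^NE = 54 + 1.77·20 = 89.4.
Planner: ∂(Σu_j)/∂s_i = Σα_j − 1 = 1.77 > 0, so everyone contributes w_i; S^SO = 54, W^SO = 54 + 1.77·54 = 149.58.
Deadweight loss = 60.18.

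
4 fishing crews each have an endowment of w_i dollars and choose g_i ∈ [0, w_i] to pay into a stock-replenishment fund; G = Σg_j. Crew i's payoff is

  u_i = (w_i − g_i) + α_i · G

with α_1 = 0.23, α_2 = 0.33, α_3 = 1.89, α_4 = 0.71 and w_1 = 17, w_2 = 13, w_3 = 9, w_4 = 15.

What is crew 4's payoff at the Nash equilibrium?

21.39

∂u_i/∂g_i = α_i − 1, so crew i contributes w_i if α_i > 1, else 0.
α_i > 1 for i ∈ {3}; NE contributions (0, 0, 9, 0), G = 9.
u_4 = (15 − 0) + 0.71·9 = 21.39.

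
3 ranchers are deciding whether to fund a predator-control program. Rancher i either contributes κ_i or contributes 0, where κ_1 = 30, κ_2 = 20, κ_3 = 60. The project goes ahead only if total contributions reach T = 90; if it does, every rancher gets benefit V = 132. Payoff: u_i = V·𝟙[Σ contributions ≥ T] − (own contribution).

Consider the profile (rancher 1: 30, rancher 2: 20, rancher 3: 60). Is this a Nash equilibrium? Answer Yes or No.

Total = 110 ≥ 90: provided.
Rancher 1 (pledges 30, payoff 102): dropping to 0 → total 80, payoff 0. No gain.
Rancher 2 (pledges 20, payoff 112): dropping to 0 → total 90, payoff 132. Profitable deviation.

No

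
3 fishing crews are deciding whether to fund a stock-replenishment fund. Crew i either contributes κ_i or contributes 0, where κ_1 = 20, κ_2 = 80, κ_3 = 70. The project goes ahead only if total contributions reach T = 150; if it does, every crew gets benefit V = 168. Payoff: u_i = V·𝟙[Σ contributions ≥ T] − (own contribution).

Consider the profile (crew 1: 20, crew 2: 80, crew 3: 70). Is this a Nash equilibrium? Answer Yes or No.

Total = 170 ≥ 150: provided.
Crew 1 (pledges 20, payoff 148): dropping to 0 → total 150, payoff 168. Profitable deviation.

No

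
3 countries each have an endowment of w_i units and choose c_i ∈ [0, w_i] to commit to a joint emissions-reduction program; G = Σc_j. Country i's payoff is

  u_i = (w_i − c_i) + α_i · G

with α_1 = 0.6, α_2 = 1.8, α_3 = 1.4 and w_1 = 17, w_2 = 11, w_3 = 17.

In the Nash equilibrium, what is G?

∂u_i/∂c_i = α_i − 1, so country i contributes w_i if α_i > 1, else 0.
α_i > 1 for i ∈ {2, 3}; NE contributions (0, 11, 17), G = 28.

28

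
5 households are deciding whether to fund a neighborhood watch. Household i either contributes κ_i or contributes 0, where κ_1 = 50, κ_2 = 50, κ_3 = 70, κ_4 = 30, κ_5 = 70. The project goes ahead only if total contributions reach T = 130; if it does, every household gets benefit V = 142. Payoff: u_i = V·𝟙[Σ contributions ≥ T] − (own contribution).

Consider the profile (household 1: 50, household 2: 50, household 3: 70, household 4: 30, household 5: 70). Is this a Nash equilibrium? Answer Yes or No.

No

Total = 270 ≥ 130: provided.
Household 1 (pledges 50, payoff 92): dropping to 0 → total 220, payoff 142. Profitable deviation.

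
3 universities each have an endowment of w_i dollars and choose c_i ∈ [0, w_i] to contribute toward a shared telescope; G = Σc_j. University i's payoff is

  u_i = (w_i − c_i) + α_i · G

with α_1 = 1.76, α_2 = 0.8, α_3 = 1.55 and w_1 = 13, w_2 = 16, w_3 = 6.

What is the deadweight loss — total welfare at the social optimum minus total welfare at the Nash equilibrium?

∂u_i/∂c_i = α_i − 1, so university i contributes w_i if α_i > 1, else 0.
α_i > 1 for i ∈ {1, 3}; NE contributions (13, 0, 6), G = 19.
W^NE = Σw_i − G^NE + (Σα_i)·G^NE = 35 + 3.11·19 = 94.09.
Planner: ∂(Σu_j)/∂c_i = Σα_j − 1 = 3.11 > 0, so everyone contributes w_i; G^SO = 35, W^SO = 35 + 3.11·35 = 143.85.
Deadweight loss = 49.76.

49.76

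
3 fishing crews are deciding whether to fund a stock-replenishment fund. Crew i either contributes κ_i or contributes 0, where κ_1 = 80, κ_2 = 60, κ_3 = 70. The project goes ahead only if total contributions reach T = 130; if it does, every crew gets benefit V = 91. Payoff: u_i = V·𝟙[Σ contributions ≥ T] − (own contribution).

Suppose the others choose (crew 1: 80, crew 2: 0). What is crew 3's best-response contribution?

Others' total = 80. Contributing 70 brings total to 150 ≥ 130: gain V − κ_3 = 21.
Best response: 70.

70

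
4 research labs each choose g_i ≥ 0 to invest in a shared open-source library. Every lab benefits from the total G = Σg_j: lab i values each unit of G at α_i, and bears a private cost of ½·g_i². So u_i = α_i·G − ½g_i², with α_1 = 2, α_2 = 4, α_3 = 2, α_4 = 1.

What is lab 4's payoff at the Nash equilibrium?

8.5

Lab i's FOC: ∂u_i/∂g_i = α_i − g_i = 0, so g_i* = α_i.
NE contributions = (2, 4, 2, 1); G = 9.
u_4 = α_4·G − ½·(g_4)² = 1·9 − ½·1² = 8.5.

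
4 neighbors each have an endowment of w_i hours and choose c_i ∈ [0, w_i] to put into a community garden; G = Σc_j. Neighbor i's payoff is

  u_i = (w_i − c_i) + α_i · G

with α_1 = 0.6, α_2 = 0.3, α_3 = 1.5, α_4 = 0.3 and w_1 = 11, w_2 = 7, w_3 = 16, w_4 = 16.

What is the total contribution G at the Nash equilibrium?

∂u_i/∂c_i = α_i − 1, so neighbor i contributes w_i if α_i > 1, else 0.
α_i > 1 for i ∈ {3}; NE contributions (0, 0, 16, 0), G = 16.

16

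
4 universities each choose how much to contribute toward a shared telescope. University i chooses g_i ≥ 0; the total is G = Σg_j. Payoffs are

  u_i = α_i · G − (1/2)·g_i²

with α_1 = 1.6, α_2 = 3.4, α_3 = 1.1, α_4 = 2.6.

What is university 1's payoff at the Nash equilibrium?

12.64

University i's FOC: ∂u_i/∂g_i = α_i − g_i = 0, so g_i* = α_i.
NE contributions = (1.6, 3.4, 1.1, 2.6); G = 8.7.
u_1 = α_1·G − ½·(g_1)² = 1.6·8.7 − ½·1.6² = 12.64.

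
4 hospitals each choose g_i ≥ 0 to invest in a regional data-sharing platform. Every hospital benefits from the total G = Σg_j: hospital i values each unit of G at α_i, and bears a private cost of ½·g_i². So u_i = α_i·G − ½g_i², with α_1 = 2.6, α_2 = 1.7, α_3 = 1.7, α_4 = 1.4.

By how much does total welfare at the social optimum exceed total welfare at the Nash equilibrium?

Hospital i's FOC: ∂u_i/∂g_i = α_i − g_i = 0, so g_i* = α_i.
NE contributions = (2.6, 1.7, 1.7, 1.4); G = 7.4.
W^NE = (Σα)·G − ½Σα_i² = 7.4² − ½·14.5 = 47.51.
Planner sets g_i = Σα_j = 7.4 for every i, so G^SO = 4·7.4 = 29.6.
W^SO = (Σα)·G^SO − ½·4·(Σα)² = (4/2)·7.4² = 109.52.
Deadweight loss = W^SO − W^NE = 62.01.

62.01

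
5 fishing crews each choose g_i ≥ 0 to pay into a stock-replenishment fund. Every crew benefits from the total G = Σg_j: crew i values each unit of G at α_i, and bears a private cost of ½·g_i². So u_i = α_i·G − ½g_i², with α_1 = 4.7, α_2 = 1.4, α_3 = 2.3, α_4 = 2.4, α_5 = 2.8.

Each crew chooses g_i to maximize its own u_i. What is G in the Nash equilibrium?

Crew i's FOC: ∂u_i/∂g_i = α_i − g_i = 0, so g_i* = α_i.
NE contributions = (4.7, 1.4, 2.3, 2.4, 2.8); G = 13.6.

13.6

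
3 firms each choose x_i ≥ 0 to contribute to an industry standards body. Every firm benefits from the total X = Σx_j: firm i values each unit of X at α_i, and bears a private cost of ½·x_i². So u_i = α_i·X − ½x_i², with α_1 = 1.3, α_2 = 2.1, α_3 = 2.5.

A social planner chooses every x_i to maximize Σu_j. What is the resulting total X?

Planner FOC: ∂(Σu_j)/∂x_i = (Σα_j) − x_i = 0, so x_i^SO = Σα_j = 5.9 for every i; X^SO = 17.7.

17.7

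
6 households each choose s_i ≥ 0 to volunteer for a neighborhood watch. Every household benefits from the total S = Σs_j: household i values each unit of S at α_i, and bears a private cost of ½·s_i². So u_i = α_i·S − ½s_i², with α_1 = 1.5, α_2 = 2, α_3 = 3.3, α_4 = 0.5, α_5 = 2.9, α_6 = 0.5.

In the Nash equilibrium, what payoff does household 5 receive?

Household i's FOC: ∂u_i/∂s_i = α_i − s_i = 0, so s_i* = α_i.
NE contributions = (1.5, 2, 3.3, 0.5, 2.9, 0.5); S = 10.7.
u_5 = α_5·S − ½·(s_5)² = 2.9·10.7 − ½·2.9² = 26.825.

26.825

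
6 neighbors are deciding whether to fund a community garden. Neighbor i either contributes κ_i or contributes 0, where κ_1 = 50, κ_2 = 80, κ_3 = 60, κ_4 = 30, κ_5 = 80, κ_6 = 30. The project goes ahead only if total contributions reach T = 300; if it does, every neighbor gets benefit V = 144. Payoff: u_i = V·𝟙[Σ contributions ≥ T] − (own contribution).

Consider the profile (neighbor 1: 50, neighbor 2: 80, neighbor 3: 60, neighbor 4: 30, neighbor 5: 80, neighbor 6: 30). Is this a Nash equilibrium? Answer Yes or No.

No

Total = 330 ≥ 300: provided.
Neighbor 1 (pledges 50, payoff 94): dropping to 0 → total 280, payoff 0. No gain.
Neighbor 2 (pledges 80, payoff 64): dropping to 0 → total 250, payoff 0. No gain.
Neighbor 3 (pledges 60, payoff 84): dropping to 0 → total 270, payoff 0. No gain.
Neighbor 4 (pledges 30, payoff 114): dropping to 0 → total 300, payoff 144. Profitable deviation.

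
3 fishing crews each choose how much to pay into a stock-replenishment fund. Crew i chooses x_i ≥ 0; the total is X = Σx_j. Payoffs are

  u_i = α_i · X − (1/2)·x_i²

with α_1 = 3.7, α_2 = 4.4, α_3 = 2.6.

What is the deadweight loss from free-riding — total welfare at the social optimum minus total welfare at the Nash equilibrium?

Crew i's FOC: ∂u_i/∂x_i = α_i − x_i = 0, so x_i* = α_i.
NE contributions = (3.7, 4.4, 2.6); X = 10.7.
W^NE = (Σα)·X − ½Σα_i² = 10.7² − ½·39.81 = 94.585.
Planner sets x_i = Σα_j = 10.7 for every i, so X^SO = 3·10.7 = 32.1.
W^SO = (Σα)·X^SO − ½·3·(Σα)² = (3/2)·10.7² = 171.735.
Deadweight loss = W^SO − W^NE = 77.15.

77.15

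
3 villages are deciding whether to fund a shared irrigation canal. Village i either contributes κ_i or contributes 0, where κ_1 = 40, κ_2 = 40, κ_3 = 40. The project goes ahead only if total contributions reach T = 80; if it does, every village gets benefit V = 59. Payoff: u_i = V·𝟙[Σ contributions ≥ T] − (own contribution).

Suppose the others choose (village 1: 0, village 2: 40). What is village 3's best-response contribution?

Others' total = 40. Contributing 40 brings total to 80 ≥ 80: gain V − κ_3 = 19.
Best response: 40.

40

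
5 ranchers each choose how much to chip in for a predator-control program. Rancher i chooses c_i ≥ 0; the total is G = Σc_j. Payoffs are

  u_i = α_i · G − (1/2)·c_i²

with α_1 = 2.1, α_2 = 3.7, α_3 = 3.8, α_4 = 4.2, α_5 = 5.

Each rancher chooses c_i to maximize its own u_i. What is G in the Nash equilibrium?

Rancher i's FOC: ∂u_i/∂c_i = α_i − c_i = 0, so c_i* = α_i.
NE contributions = (2.1, 3.7, 3.8, 4.2, 5); G = 18.8.

18.8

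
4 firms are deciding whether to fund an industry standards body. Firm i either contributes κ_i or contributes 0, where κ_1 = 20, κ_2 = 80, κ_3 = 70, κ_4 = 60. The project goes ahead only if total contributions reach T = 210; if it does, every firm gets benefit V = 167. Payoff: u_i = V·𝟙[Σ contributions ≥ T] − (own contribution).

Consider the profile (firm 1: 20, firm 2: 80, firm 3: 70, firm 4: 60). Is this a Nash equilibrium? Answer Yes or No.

Total = 230 ≥ 210: provided.
Firm 1 (pledges 20, payoff 147): dropping to 0 → total 210, payoff 167. Profitable deviation.

No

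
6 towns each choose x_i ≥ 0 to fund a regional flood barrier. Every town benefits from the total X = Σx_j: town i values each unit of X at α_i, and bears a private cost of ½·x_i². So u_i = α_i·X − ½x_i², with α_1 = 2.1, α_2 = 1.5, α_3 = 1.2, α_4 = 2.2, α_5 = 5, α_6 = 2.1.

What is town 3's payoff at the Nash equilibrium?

Town i's FOC: ∂u_i/∂x_i = α_i − x_i = 0, so x_i* = α_i.
NE contributions = (2.1, 1.5, 1.2, 2.2, 5, 2.1); X = 14.1.
u_3 = α_3·X − ½·(x_3)² = 1.2·14.1 − ½·1.2² = 16.2.

16.2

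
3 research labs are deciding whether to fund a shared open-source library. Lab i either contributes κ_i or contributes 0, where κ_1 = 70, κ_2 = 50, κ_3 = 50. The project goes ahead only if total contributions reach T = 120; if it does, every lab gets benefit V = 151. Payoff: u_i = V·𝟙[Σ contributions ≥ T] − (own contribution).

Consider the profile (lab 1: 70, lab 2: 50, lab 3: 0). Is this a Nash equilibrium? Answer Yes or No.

Yes

Total = 120 ≥ 120: provided.
Lab 1 (pledges 70, payoff 81): dropping to 0 → total 50, payoff 0. No gain.
Lab 2 (pledges 50, payoff 101): dropping to 0 → total 70, payoff 0. No gain.
Lab 3 (pledges 0, payoff 151): pledging 50 → total 170, payoff 101. No gain.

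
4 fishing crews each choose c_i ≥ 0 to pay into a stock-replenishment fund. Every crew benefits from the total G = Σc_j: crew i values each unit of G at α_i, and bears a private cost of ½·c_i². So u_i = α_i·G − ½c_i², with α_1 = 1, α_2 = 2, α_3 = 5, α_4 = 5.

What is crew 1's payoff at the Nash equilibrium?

12.5

Crew i's FOC: ∂u_i/∂c_i = α_i − c_i = 0, so c_i* = α_i.
NE contributions = (1, 2, 5, 5); G = 13.
u_1 = α_1·G − ½·(c_1)² = 1·13 − ½·1² = 12.5.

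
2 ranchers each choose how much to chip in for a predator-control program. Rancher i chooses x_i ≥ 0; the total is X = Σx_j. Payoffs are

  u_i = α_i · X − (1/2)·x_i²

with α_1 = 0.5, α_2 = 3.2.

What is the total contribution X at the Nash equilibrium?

3.7

Rancher i's FOC: ∂u_i/∂x_i = α_i − x_i = 0, so x_i* = α_i.
NE contributions = (0.5, 3.2); X = 3.7.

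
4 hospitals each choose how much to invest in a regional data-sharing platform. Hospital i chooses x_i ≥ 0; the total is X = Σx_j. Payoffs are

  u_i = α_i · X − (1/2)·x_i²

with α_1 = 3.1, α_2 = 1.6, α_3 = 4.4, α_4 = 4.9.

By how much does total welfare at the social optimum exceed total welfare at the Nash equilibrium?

Hospital i's FOC: ∂u_i/∂x_i = α_i − x_i = 0, so x_i* = α_i.
NE contributions = (3.1, 1.6, 4.4, 4.9); X = 14.
W^NE = (Σα)·X − ½Σα_i² = 14² − ½·55.54 = 168.23.
Planner sets x_i = Σα_j = 14 for every i, so X^SO = 4·14 = 56.
W^SO = (Σα)·X^SO − ½·4·(Σα)² = (4/2)·14² = 392.
Deadweight loss = W^SO − W^NE = 223.77.

223.77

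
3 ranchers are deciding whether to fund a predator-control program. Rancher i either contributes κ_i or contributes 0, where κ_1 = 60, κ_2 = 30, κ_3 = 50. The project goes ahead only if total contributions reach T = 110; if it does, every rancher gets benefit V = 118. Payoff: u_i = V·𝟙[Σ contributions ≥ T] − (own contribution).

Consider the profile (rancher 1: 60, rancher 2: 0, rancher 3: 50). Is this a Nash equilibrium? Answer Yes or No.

Total = 110 ≥ 110: provided.
Rancher 1 (pledges 60, payoff 58): dropping to 0 → total 50, payoff 0. No gain.
Rancher 2 (pledges 0, payoff 118): pledging 30 → total 140, payoff 88. No gain.
Rancher 3 (pledges 50, payoff 68): dropping to 0 → total 60, payoff 0. No gain.

Yes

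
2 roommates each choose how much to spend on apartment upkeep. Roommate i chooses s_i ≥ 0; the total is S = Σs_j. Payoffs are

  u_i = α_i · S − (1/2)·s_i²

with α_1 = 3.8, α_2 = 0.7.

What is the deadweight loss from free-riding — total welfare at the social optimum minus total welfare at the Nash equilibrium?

7.465

Roommate i's FOC: ∂u_i/∂s_i = α_i − s_i = 0, so s_i* = α_i.
NE contributions = (3.8, 0.7); S = 4.5.
W^NE = (Σα)·S − ½Σα_i² = 4.5² − ½·14.93 = 12.785.
Planner sets s_i = Σα_j = 4.5 for every i, so S^SO = 2·4.5 = 9.
W^SO = (Σα)·S^SO − ½·2·(Σα)² = (2/2)·4.5² = 20.25.
Deadweight loss = W^SO − W^NE = 7.465.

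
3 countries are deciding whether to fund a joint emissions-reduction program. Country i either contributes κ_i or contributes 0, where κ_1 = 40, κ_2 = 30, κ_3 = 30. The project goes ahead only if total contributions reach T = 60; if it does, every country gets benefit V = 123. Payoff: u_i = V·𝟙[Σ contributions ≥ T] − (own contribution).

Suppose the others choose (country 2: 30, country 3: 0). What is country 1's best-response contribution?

Others' total = 30. Contributing 40 brings total to 70 ≥ 60: gain V − κ_1 = 83.
Best response: 40.

40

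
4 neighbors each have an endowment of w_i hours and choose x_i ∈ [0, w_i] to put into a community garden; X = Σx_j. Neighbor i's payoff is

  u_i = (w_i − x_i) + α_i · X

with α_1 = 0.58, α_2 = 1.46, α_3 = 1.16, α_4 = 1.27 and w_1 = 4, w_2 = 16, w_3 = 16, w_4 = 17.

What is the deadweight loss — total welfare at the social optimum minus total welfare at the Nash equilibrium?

13.88

∂u_i/∂x_i = α_i − 1, so neighbor i contributes w_i if α_i > 1, else 0.
α_i > 1 for i ∈ {2, 3, 4}; NE contributions (0, 16, 16, 17), X = 49.
W^NE = Σw_i − X^NE + (Σα_i)·X^NE = 53 + 3.47·49 = 223.03.
Planner: ∂(Σu_j)/∂x_i = Σα_j − 1 = 3.47 > 0, so everyone contributes w_i; X^SO = 53, W^SO = 53 + 3.47·53 = 236.91.
Deadweight loss = 13.88.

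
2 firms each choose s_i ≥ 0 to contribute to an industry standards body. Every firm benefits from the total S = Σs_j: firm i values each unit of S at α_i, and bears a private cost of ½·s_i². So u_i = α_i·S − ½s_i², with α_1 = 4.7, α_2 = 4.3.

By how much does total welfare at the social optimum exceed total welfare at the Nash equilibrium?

20.29

Firm i's FOC: ∂u_i/∂s_i = α_i − s_i = 0, so s_i* = α_i.
NE contributions = (4.7, 4.3); S = 9.
W^NE = (Σα)·S − ½Σα_i² = 9² − ½·40.58 = 60.71.
Planner sets s_i = Σα_j = 9 for every i, so S^SO = 2·9 = 18.
W^SO = (Σα)·S^SO − ½·2·(Σα)² = (2/2)·9² = 81.
Deadweight loss = W^SO − W^NE = 20.29.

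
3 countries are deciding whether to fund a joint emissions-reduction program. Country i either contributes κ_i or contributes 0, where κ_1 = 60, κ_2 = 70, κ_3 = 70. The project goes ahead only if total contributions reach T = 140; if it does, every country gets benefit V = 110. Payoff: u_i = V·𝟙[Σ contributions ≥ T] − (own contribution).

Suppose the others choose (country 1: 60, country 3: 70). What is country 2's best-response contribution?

70

Others' total = 130. Contributing 70 brings total to 200 ≥ 140: gain V − κ_2 = 40.
Best response: 70.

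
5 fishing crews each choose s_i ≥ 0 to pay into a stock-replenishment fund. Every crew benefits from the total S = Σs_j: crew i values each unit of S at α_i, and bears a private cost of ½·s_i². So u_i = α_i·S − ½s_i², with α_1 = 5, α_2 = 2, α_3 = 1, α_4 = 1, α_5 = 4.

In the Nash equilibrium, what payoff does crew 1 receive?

Crew i's FOC: ∂u_i/∂s_i = α_i − s_i = 0, so s_i* = α_i.
NE contributions = (5, 2, 1, 1, 4); S = 13.
u_1 = α_1·S − ½·(s_1)² = 5·13 − ½·5² = 52.5.

52.5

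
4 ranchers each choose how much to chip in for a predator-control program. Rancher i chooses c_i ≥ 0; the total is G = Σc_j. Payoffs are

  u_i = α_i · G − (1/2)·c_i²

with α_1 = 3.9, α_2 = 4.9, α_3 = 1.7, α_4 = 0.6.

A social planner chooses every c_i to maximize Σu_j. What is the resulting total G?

44.4

Planner FOC: ∂(Σu_j)/∂c_i = (Σα_j) − c_i = 0, so c_i^SO = Σα_j = 11.1 for every i; G^SO = 44.4.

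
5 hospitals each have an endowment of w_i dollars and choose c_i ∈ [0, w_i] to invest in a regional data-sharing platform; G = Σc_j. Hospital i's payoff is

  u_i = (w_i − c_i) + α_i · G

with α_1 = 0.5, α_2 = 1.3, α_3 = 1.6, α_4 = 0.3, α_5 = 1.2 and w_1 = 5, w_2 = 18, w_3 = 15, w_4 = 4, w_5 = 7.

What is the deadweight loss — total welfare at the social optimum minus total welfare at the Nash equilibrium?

35.1

∂u_i/∂c_i = α_i − 1, so hospital i contributes w_i if α_i > 1, else 0.
α_i > 1 for i ∈ {2, 3, 5}; NE contributions (0, 18, 15, 0, 7), G = 40.
W^NE = Σw_i − G^NE + (Σα_i)·G^NE = 49 + 3.9·40 = 205.
Planner: ∂(Σu_j)/∂c_i = Σα_j − 1 = 3.9 > 0, so everyone contributes w_i; G^SO = 49, W^SO = 49 + 3.9·49 = 240.1.
Deadweight loss = 35.1.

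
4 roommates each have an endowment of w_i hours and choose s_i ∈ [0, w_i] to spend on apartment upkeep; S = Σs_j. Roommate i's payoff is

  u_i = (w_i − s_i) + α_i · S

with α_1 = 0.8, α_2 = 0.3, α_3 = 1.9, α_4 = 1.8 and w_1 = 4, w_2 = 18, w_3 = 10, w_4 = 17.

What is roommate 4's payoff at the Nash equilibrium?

48.6

∂u_i/∂s_i = α_i − 1, so roommate i contributes w_i if α_i > 1, else 0.
α_i > 1 for i ∈ {3, 4}; NE contributions (0, 0, 10, 17), S = 27.
u_4 = (17 − 17) + 1.8·27 = 48.6.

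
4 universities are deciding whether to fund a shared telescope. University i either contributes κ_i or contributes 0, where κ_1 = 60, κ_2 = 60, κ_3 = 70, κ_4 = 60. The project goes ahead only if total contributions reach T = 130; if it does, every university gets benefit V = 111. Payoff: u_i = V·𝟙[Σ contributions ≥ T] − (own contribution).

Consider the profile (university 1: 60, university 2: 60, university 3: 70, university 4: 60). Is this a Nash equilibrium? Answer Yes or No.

Total = 250 ≥ 130: provided.
University 1 (pledges 60, payoff 51): dropping to 0 → total 190, payoff 111. Profitable deviation.

No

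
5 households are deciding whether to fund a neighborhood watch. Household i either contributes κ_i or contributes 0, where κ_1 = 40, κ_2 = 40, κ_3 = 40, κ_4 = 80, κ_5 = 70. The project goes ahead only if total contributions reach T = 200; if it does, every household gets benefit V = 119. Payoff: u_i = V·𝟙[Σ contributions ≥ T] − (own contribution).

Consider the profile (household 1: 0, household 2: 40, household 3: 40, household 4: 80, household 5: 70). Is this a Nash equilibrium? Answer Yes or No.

Yes

Total = 230 ≥ 200: provided.
Household 1 (pledges 0, payoff 119): pledging 40 → total 270, payoff 79. No gain.
Household 2 (pledges 40, payoff 79): dropping to 0 → total 190, payoff 0. No gain.
Household 3 (pledges 40, payoff 79): dropping to 0 → total 190, payoff 0. No gain.
Household 4 (pledges 80, payoff 39): dropping to 0 → total 150, payoff 0. No gain.
Household 5 (pledges 70, payoff 49): dropping to 0 → total 160, payoff 0. No gain.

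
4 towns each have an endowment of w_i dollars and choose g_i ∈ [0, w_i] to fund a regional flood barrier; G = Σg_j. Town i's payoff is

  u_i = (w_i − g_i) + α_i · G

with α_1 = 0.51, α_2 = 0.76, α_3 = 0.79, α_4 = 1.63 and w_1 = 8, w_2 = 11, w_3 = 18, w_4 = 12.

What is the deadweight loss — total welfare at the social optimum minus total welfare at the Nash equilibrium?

99.53

∂u_i/∂g_i = α_i − 1, so town i contributes w_i if α_i > 1, else 0.
α_i > 1 for i ∈ {4}; NE contributions (0, 0, 0, 12), G = 12.
W^NE = Σw_i − G^NE + (Σα_i)·G^NE = 49 + 2.69·12 = 81.28.
Planner: ∂(Σu_j)/∂g_i = Σα_j − 1 = 2.69 > 0, so everyone contributes w_i; G^SO = 49, W^SO = 49 + 2.69·49 = 180.81.
Deadweight loss = 99.53.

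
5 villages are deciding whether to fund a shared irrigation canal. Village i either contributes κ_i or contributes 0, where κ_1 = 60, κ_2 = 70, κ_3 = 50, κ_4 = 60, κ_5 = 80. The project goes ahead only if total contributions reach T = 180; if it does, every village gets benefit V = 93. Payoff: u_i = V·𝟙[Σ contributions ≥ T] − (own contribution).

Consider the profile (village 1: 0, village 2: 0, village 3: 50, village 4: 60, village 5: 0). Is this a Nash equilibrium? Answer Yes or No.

Total = 110 < 180: not provided.
Village 1 (pledges 0, payoff 0): pledging 60 → total 170, payoff -60. No gain.
Village 2 (pledges 0, payoff 0): pledging 70 → total 180, payoff 23. Profitable deviation.

No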